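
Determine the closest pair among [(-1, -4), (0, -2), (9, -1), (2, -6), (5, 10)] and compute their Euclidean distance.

Computing all pairwise distances among 5 points:

d((-1, -4), (0, -2)) = 2.2361 <-- minimum
d((-1, -4), (9, -1)) = 10.4403
d((-1, -4), (2, -6)) = 3.6056
d((-1, -4), (5, 10)) = 15.2315
d((0, -2), (9, -1)) = 9.0554
d((0, -2), (2, -6)) = 4.4721
d((0, -2), (5, 10)) = 13.0
d((9, -1), (2, -6)) = 8.6023
d((9, -1), (5, 10)) = 11.7047
d((2, -6), (5, 10)) = 16.2788

Closest pair: (-1, -4) and (0, -2) with distance 2.2361

The closest pair is (-1, -4) and (0, -2) with Euclidean distance 2.2361. For 5 points, brute-force pairwise comparison is shown above. For large n, the divide-and-conquer algorithm (sort by x, recurse on halves, check the dividing strip) achieves O(n log n).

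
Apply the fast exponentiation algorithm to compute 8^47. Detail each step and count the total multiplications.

Computing 8^47 by squaring (build up from 8^1; each line after the first costs one multiplication):

8^1 = 8
8^2 = (8^1)^2 = 8^2 = 64
8^4 = (8^2)^2 = 64^2 = 4096
8^5 = 8 * 8^4 = 8 * 4096 = 32768
8^10 = (8^5)^2 = 32768^2 = 1073741824
8^11 = 8 * 8^10 = 8 * 1073741824 = 8589934592
8^22 = (8^11)^2 = 8589934592^2 = 73786976294838206464
8^23 = 8 * 8^22 = 8 * 73786976294838206464 = 590295810358705651712
8^46 = (8^23)^2 = 590295810358705651712^2 = 348449143727040986586495598010130648530944
8^47 = 8 * 8^46 = 8 * 348449143727040986586495598010130648530944 = 2787593149816327892691964784081045188247552

Result: 2787593149816327892691964784081045188247552
Multiplications needed: 9 (9 lines after 8^1)

8^47 = 2787593149816327892691964784081045188247552. Using exponentiation by squaring, this requires 9 multiplications. The key idea: if the exponent is even, square the half-power; if odd, multiply by the base once.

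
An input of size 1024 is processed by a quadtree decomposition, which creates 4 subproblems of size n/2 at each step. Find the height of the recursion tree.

For divide and conquer with division factor 2:

Problem sizes at each level:
Level 0: 1024
Level 1: 512
Level 2: 256
Level 3: 128
Level 4: 64
Level 5: 32
Level 6: 16
Level 7: 8
Level 8: 4
Level 9: 2
Level 10: 1

The root is level 0 and the size-1 base case is level 10 (the tree spans levels 0 through 10, i.e. 11 levels counting the root), so the depth is the number of divisions: log_2(1024) = 10

The recursion tree depth is log_2(1024) = 10. At each level, the problem size is divided by 2, so it takes 10 divisions to reduce to a base case of size 1. The algorithm makes 4 recursive calls at each level.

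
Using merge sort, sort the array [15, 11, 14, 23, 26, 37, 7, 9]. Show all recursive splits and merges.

Merge sort trace:

Split: [15, 11, 14, 23, 26, 37, 7, 9] -> [15, 11, 14, 23] and [26, 37, 7, 9]
  Split: [15, 11, 14, 23] -> [15, 11] and [14, 23]
    Split: [15, 11] -> [15] and [11]
    Merge: [15] + [11] -> [11, 15]
    Split: [14, 23] -> [14] and [23]
    Merge: [14] + [23] -> [14, 23]
  Merge: [11, 15] + [14, 23] -> [11, 14, 15, 23]
  Split: [26, 37, 7, 9] -> [26, 37] and [7, 9]
    Split: [26, 37] -> [26] and [37]
    Merge: [26] + [37] -> [26, 37]
    Split: [7, 9] -> [7] and [9]
    Merge: [7] + [9] -> [7, 9]
  Merge: [26, 37] + [7, 9] -> [7, 9, 26, 37]
Merge: [11, 14, 15, 23] + [7, 9, 26, 37] -> [7, 9, 11, 14, 15, 23, 26, 37]

Final sorted array: [7, 9, 11, 14, 15, 23, 26, 37]

The merge sort proceeds by recursively splitting the array and merging sorted halves.
After all merges, the sorted array is [7, 9, 11, 14, 15, 23, 26, 37].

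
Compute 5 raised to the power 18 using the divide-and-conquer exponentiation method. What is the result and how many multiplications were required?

Computing 5^18 by squaring (build up from 5^1; each line after the first costs one multiplication):

5^1 = 5
5^2 = (5^1)^2 = 5^2 = 25
5^4 = (5^2)^2 = 25^2 = 625
5^8 = (5^4)^2 = 625^2 = 390625
5^9 = 5 * 5^8 = 5 * 390625 = 1953125
5^18 = (5^9)^2 = 1953125^2 = 3814697265625

Result: 3814697265625
Multiplications needed: 5 (5 lines after 5^1)

5^18 = 3814697265625. Using exponentiation by squaring, this requires 5 multiplications. The key idea: if the exponent is even, square the half-power; if odd, multiply by the base once.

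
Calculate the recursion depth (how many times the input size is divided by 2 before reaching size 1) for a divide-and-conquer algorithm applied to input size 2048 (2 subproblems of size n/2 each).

For divide and conquer with division factor 2:

Problem sizes at each level:
Level 0: 2048
Level 1: 1024
Level 2: 512
Level 3: 256
Level 4: 128
Level 5: 64
Level 6: 32
Level 7: 16
Level 8: 8
Level 9: 4
Level 10: 2
Level 11: 1

The root is level 0 and the size-1 base case is level 11 (the tree spans levels 0 through 11, i.e. 12 levels counting the root), so the depth is the number of divisions: log_2(2048) = 11

The recursion tree depth is log_2(2048) = 11. At each level, the problem size is divided by 2, so it takes 11 divisions to reduce to a base case of size 1. The algorithm makes 2 recursive calls at each level.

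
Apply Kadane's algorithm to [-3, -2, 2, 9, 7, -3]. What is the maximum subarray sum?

Using Kadane's algorithm on [-3, -2, 2, 9, 7, -3]:

Scanning through the array:
Position 1 (value -2): max_ending_here = -2, max_so_far = -2
Position 2 (value 2): max_ending_here = 2, max_so_far = 2
Position 3 (value 9): max_ending_here = 11, max_so_far = 11
Position 4 (value 7): max_ending_here = 18, max_so_far = 18
Position 5 (value -3): max_ending_here = 15, max_so_far = 18

Maximum subarray: [2, 9, 7]
Maximum sum: 18

The maximum subarray is [2, 9, 7] with sum 18. This subarray runs from index 2 to index 4.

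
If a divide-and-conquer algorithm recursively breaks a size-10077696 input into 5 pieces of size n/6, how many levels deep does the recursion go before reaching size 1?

For divide and conquer with division factor 6:

Problem sizes at each level:
Level 0: 10077696
Level 1: 1679616
Level 2: 279936
Level 3: 46656
Level 4: 7776
Level 5: 1296
Level 6: 216
Level 7: 36
Level 8: 6
Level 9: 1

The root is level 0 and the size-1 base case is level 9 (the tree spans levels 0 through 9, i.e. 10 levels counting the root), so the depth is the number of divisions: log_6(10077696) = 9

The recursion tree depth is log_6(10077696) = 9. At each level, the problem size is divided by 6, so it takes 9 divisions to reduce to a base case of size 1. The algorithm makes 5 recursive calls at each level.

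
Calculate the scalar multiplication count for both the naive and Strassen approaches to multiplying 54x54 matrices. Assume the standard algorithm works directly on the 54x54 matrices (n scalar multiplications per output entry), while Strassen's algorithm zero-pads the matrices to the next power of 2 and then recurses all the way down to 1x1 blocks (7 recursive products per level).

Matrix multiplication for 54x54 matrices:

Strassen's algorithm requires power-of-2 dimensions. Pad 54x54 to 64x64 (next power of 2).

Standard algorithm: 54^3 = 157464 multiplications
Strassen's algorithm: 7^(log2(64)) = 7^6 = 117649 multiplications
Savings: 157464 - 117649 = 39815 multiplications

Standard: 157464 multiplications (54^3). Strassen: 117649 multiplications (7^6, after padding to 64x64). Strassen reduces 8 recursive multiplications to 7 at each level.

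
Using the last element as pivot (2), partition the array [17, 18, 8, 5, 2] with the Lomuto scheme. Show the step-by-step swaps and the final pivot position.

Lomuto partition with pivot = 2:

Initial array: [17, 18, 8, 5, 2]

arr[0]=17 > 2: no swap
arr[1]=18 > 2: no swap
arr[2]=8 > 2: no swap
arr[3]=5 > 2: no swap

Place pivot at position 0: [2, 18, 8, 5, 17]
Pivot position: 0

After partitioning with pivot 2, the array becomes [2, 18, 8, 5, 17]. The pivot is placed at index 0. All elements to the left of the pivot are <= 2, and all elements to the right are > 2.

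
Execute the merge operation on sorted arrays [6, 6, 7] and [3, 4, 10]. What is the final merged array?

Merging process:

Compare 6 vs 3: take 3 from right. Merged: [3]
Compare 6 vs 4: take 4 from right. Merged: [3, 4]
Compare 6 vs 10: take 6 from left. Merged: [3, 4, 6]
Compare 6 vs 10: take 6 from left. Merged: [3, 4, 6, 6]
Compare 7 vs 10: take 7 from left. Merged: [3, 4, 6, 6, 7]
Append remaining from right: [10]. Merged: [3, 4, 6, 6, 7, 10]

Final merged array: [3, 4, 6, 6, 7, 10]
Total comparisons: 5

The merged array is [3, 4, 6, 6, 7, 10], requiring 5 comparisons. The merge step runs in O(n) time where n is the total number of elements.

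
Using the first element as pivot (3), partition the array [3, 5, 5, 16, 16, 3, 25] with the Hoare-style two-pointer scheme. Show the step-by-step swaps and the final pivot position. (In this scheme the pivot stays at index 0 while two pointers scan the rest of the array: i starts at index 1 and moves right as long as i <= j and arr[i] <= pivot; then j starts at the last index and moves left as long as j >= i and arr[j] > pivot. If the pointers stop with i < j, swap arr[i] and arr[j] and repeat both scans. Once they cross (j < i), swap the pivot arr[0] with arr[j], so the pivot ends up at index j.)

Hoare-style two-pointer partition with pivot = 3:

Initial array: [3, 5, 5, 16, 16, 3, 25]

Pointers start at i = 1, j = 6.
i stops at index 1 (arr[1]=5 > 3), j stops at index 5 (arr[5]=3 <= 3): swap arr[1] and arr[5], array becomes [3, 3, 5, 16, 16, 5, 25]
i ends at 2, j ends at 1: the pointers have crossed (j < i), so scanning stops.

Swap pivot arr[0] with arr[1] to place pivot at position 1: [3, 3, 5, 16, 16, 5, 25]
Pivot position: 1

After partitioning with pivot 3, the array becomes [3, 3, 5, 16, 16, 5, 25]. The pivot is placed at index 1. All elements to the left of the pivot are <= 3, and all elements to the right are > 3.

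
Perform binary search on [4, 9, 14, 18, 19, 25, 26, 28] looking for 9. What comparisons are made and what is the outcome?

Binary search for 9 in [4, 9, 14, 18, 19, 25, 26, 28]:

lo=0, hi=7, mid=3, arr[mid]=18 -> 18 > 9, search left half
lo=0, hi=2, mid=1, arr[mid]=9 -> Found target at index 1!

Binary search finds 9 at index 1 after 2 comparisons. The search repeatedly halves the search space by comparing with the middle element.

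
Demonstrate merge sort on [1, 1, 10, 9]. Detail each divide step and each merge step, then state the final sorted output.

Merge sort trace:

Split: [1, 1, 10, 9] -> [1, 1] and [10, 9]
  Split: [1, 1] -> [1] and [1]
  Merge: [1] + [1] -> [1, 1]
  Split: [10, 9] -> [10] and [9]
  Merge: [10] + [9] -> [9, 10]
Merge: [1, 1] + [9, 10] -> [1, 1, 9, 10]

Final sorted array: [1, 1, 9, 10]

The merge sort proceeds by recursively splitting the array and merging sorted halves.
After all merges, the sorted array is [1, 1, 9, 10].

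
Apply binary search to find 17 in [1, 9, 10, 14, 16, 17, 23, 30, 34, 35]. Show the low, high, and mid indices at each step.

Binary search for 17 in [1, 9, 10, 14, 16, 17, 23, 30, 34, 35]:

lo=0, hi=9, mid=4, arr[mid]=16 -> 16 < 17, search right half
lo=5, hi=9, mid=7, arr[mid]=30 -> 30 > 17, search left half
lo=5, hi=6, mid=5, arr[mid]=17 -> Found target at index 5!

Binary search finds 17 at index 5 after 3 comparisons. The search repeatedly halves the search space by comparing with the middle element.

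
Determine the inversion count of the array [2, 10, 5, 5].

Finding inversions in [2, 10, 5, 5]:

(1, 2): arr[1]=10 > arr[2]=5
(1, 3): arr[1]=10 > arr[3]=5

Total inversions: 2

The array has 2 inversion(s): (1,2), (1,3). Each pair (i,j) satisfies i < j and arr[i] > arr[j].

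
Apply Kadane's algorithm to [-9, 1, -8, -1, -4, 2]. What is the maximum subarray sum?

Using Kadane's algorithm on [-9, 1, -8, -1, -4, 2]:

Scanning through the array:
Position 1 (value 1): max_ending_here = 1, max_so_far = 1
Position 2 (value -8): max_ending_here = -7, max_so_far = 1
Position 3 (value -1): max_ending_here = -1, max_so_far = 1
Position 4 (value -4): max_ending_here = -4, max_so_far = 1
Position 5 (value 2): max_ending_here = 2, max_so_far = 2

Maximum subarray: [2]
Maximum sum: 2

The maximum subarray is [2] with sum 2. This subarray runs from index 5 to index 5.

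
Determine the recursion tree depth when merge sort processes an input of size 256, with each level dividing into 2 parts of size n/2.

For divide and conquer with division factor 2:

Problem sizes at each level:
Level 0: 256
Level 1: 128
Level 2: 64
Level 3: 32
Level 4: 16
Level 5: 8
Level 6: 4
Level 7: 2
Level 8: 1

The root is level 0 and the size-1 base case is level 8 (the tree spans levels 0 through 8, i.e. 9 levels counting the root), so the depth is the number of divisions: log_2(256) = 8

The recursion tree depth is log_2(256) = 8. At each level, the problem size is divided by 2, so it takes 8 divisions to reduce to a base case of size 1. The algorithm makes 2 recursive calls at each level.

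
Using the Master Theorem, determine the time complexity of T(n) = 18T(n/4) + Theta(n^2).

Master Theorem for T(n) = 18T(n/4) + O(n^2):

a = 18, b = 4, c = 2
log_b(a) = log_4(18) = 2.0850

Case 1: c = 2 < log_4(18) = 2.0850
T(n) = O(n^(log_4 18))

For T(n) = 18T(n/4) + O(n^2): log_4(18) = 2.0850. This is Case 1 of the Master Theorem (c < log_b(a), work dominated by leaves), giving O(n^(log_4 18)).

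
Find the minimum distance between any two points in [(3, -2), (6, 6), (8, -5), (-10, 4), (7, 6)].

Computing all pairwise distances among 5 points:

d((3, -2), (6, 6)) = 8.544
d((3, -2), (8, -5)) = 5.831
d((3, -2), (-10, 4)) = 14.3178
d((3, -2), (7, 6)) = 8.9443
d((6, 6), (8, -5)) = 11.1803
d((6, 6), (-10, 4)) = 16.1245
d((6, 6), (7, 6)) = 1.0 <-- minimum
d((8, -5), (-10, 4)) = 20.1246
d((8, -5), (7, 6)) = 11.0454
d((-10, 4), (7, 6)) = 17.1172

Closest pair: (6, 6) and (7, 6) with distance 1.0

The closest pair is (6, 6) and (7, 6) with Euclidean distance 1.0. For 5 points, brute-force pairwise comparison is shown above. For large n, the divide-and-conquer algorithm (sort by x, recurse on halves, check the dividing strip) achieves O(n log n).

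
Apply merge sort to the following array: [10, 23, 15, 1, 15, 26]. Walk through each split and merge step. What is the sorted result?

Merge sort trace:

Split: [10, 23, 15, 1, 15, 26] -> [10, 23, 15] and [1, 15, 26]
  Split: [10, 23, 15] -> [10] and [23, 15]
    Split: [23, 15] -> [23] and [15]
    Merge: [23] + [15] -> [15, 23]
  Merge: [10] + [15, 23] -> [10, 15, 23]
  Split: [1, 15, 26] -> [1] and [15, 26]
    Split: [15, 26] -> [15] and [26]
    Merge: [15] + [26] -> [15, 26]
  Merge: [1] + [15, 26] -> [1, 15, 26]
Merge: [10, 15, 23] + [1, 15, 26] -> [1, 10, 15, 15, 23, 26]

Final sorted array: [1, 10, 15, 15, 23, 26]

The merge sort proceeds by recursively splitting the array and merging sorted halves.
After all merges, the sorted array is [1, 10, 15, 15, 23, 26].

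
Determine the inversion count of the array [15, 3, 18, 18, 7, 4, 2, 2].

Finding inversions in [15, 3, 18, 18, 7, 4, 2, 2]:

(0, 1): arr[0]=15 > arr[1]=3
(0, 4): arr[0]=15 > arr[4]=7
(0, 5): arr[0]=15 > arr[5]=4
(0, 6): arr[0]=15 > arr[6]=2
(0, 7): arr[0]=15 > arr[7]=2
(1, 6): arr[1]=3 > arr[6]=2
(1, 7): arr[1]=3 > arr[7]=2
(2, 4): arr[2]=18 > arr[4]=7
(2, 5): arr[2]=18 > arr[5]=4
(2, 6): arr[2]=18 > arr[6]=2
(2, 7): arr[2]=18 > arr[7]=2
(3, 4): arr[3]=18 > arr[4]=7
(3, 5): arr[3]=18 > arr[5]=4
(3, 6): arr[3]=18 > arr[6]=2
(3, 7): arr[3]=18 > arr[7]=2
(4, 5): arr[4]=7 > arr[5]=4
(4, 6): arr[4]=7 > arr[6]=2
(4, 7): arr[4]=7 > arr[7]=2
(5, 6): arr[5]=4 > arr[6]=2
(5, 7): arr[5]=4 > arr[7]=2

Total inversions: 20

The array has 20 inversion(s): (0,1), (0,4), (0,5), (0,6), (0,7), (1,6), (1,7), (2,4), (2,5), (2,6), (2,7), (3,4), (3,5), (3,6), (3,7), (4,5), (4,6), (4,7), (5,6), (5,7). Each pair (i,j) satisfies i < j and arr[i] > arr[j].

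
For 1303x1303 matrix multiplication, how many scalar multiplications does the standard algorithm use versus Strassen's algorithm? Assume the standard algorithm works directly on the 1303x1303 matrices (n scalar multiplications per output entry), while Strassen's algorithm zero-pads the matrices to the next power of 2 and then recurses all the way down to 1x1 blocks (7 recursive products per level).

Matrix multiplication for 1303x1303 matrices:

Strassen's algorithm requires power-of-2 dimensions. Pad 1303x1303 to 2048x2048 (next power of 2).

Standard algorithm: 1303^3 = 2212245127 multiplications
Strassen's algorithm: 7^(log2(2048)) = 7^11 = 1977326743 multiplications
Savings: 2212245127 - 1977326743 = 234918384 multiplications

Standard: 2212245127 multiplications (1303^3). Strassen: 1977326743 multiplications (7^11, after padding to 2048x2048). Strassen reduces 8 recursive multiplications to 7 at each level.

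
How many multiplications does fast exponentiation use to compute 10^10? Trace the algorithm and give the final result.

Computing 10^10 by squaring (build up from 10^1; each line after the first costs one multiplication):

10^1 = 10
10^2 = (10^1)^2 = 10^2 = 100
10^4 = (10^2)^2 = 100^2 = 10000
10^5 = 10 * 10^4 = 10 * 10000 = 100000
10^10 = (10^5)^2 = 100000^2 = 10000000000

Result: 10000000000
Multiplications needed: 4 (4 lines after 10^1)

10^10 = 10000000000. Using exponentiation by squaring, this requires 4 multiplications. The key idea: if the exponent is even, square the half-power; if odd, multiply by the base once.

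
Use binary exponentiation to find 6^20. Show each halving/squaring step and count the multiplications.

Computing 6^20 by squaring (build up from 6^1; each line after the first costs one multiplication):

6^1 = 6
6^2 = (6^1)^2 = 6^2 = 36
6^4 = (6^2)^2 = 36^2 = 1296
6^5 = 6 * 6^4 = 6 * 1296 = 7776
6^10 = (6^5)^2 = 7776^2 = 60466176
6^20 = (6^10)^2 = 60466176^2 = 3656158440062976

Result: 3656158440062976
Multiplications needed: 5 (5 lines after 6^1)

6^20 = 3656158440062976. Using exponentiation by squaring, this requires 5 multiplications. The key idea: if the exponent is even, square the half-power; if odd, multiply by the base once.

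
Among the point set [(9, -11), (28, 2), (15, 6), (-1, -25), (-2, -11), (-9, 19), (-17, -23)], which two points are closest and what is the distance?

Computing all pairwise distances among 7 points:

d((9, -11), (28, 2)) = 23.0217
d((9, -11), (15, 6)) = 18.0278
d((9, -11), (-1, -25)) = 17.2047
d((9, -11), (-2, -11)) = 11.0 <-- minimum
d((9, -11), (-9, 19)) = 34.9857
d((9, -11), (-17, -23)) = 28.6356
d((28, 2), (15, 6)) = 13.6015
d((28, 2), (-1, -25)) = 39.6232
d((28, 2), (-2, -11)) = 32.6956
d((28, 2), (-9, 19)) = 40.7185
d((28, 2), (-17, -23)) = 51.4782
d((15, 6), (-1, -25)) = 34.8855
d((15, 6), (-2, -11)) = 24.0416
d((15, 6), (-9, 19)) = 27.2947
d((15, 6), (-17, -23)) = 43.1856
d((-1, -25), (-2, -11)) = 14.0357
d((-1, -25), (-9, 19)) = 44.7214
d((-1, -25), (-17, -23)) = 16.1245
d((-2, -11), (-9, 19)) = 30.8058
d((-2, -11), (-17, -23)) = 19.2094
d((-9, 19), (-17, -23)) = 42.7551

Closest pair: (9, -11) and (-2, -11) with distance 11.0

The closest pair is (9, -11) and (-2, -11) with Euclidean distance 11.0. For 7 points, brute-force pairwise comparison is shown above. For large n, the divide-and-conquer algorithm (sort by x, recurse on halves, check the dividing strip) achieves O(n log n).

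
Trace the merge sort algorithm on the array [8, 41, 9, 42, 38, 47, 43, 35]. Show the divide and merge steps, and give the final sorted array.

Merge sort trace:

Split: [8, 41, 9, 42, 38, 47, 43, 35] -> [8, 41, 9, 42] and [38, 47, 43, 35]
  Split: [8, 41, 9, 42] -> [8, 41] and [9, 42]
    Split: [8, 41] -> [8] and [41]
    Merge: [8] + [41] -> [8, 41]
    Split: [9, 42] -> [9] and [42]
    Merge: [9] + [42] -> [9, 42]
  Merge: [8, 41] + [9, 42] -> [8, 9, 41, 42]
  Split: [38, 47, 43, 35] -> [38, 47] and [43, 35]
    Split: [38, 47] -> [38] and [47]
    Merge: [38] + [47] -> [38, 47]
    Split: [43, 35] -> [43] and [35]
    Merge: [43] + [35] -> [35, 43]
  Merge: [38, 47] + [35, 43] -> [35, 38, 43, 47]
Merge: [8, 9, 41, 42] + [35, 38, 43, 47] -> [8, 9, 35, 38, 41, 42, 43, 47]

Final sorted array: [8, 9, 35, 38, 41, 42, 43, 47]

The merge sort proceeds by recursively splitting the array and merging sorted halves.
After all merges, the sorted array is [8, 9, 35, 38, 41, 42, 43, 47].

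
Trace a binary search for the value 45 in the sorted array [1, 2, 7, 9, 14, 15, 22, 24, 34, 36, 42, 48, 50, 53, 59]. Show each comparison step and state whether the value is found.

Binary search for 45 in [1, 2, 7, 9, 14, 15, 22, 24, 34, 36, 42, 48, 50, 53, 59]:

lo=0, hi=14, mid=7, arr[mid]=24 -> 24 < 45, search right half
lo=8, hi=14, mid=11, arr[mid]=48 -> 48 > 45, search left half
lo=8, hi=10, mid=9, arr[mid]=36 -> 36 < 45, search right half
lo=10, hi=10, mid=10, arr[mid]=42 -> 42 < 45, search right half
lo=11 > hi=10, target 45 not found

Binary search determines that 45 is not in the array after 4 comparisons. The search space was exhausted without finding the target.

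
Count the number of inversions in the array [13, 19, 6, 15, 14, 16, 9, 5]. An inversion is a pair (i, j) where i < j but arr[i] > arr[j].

Finding inversions in [13, 19, 6, 15, 14, 16, 9, 5]:

(0, 2): arr[0]=13 > arr[2]=6
(0, 6): arr[0]=13 > arr[6]=9
(0, 7): arr[0]=13 > arr[7]=5
(1, 2): arr[1]=19 > arr[2]=6
(1, 3): arr[1]=19 > arr[3]=15
(1, 4): arr[1]=19 > arr[4]=14
(1, 5): arr[1]=19 > arr[5]=16
(1, 6): arr[1]=19 > arr[6]=9
(1, 7): arr[1]=19 > arr[7]=5
(2, 7): arr[2]=6 > arr[7]=5
(3, 4): arr[3]=15 > arr[4]=14
(3, 6): arr[3]=15 > arr[6]=9
(3, 7): arr[3]=15 > arr[7]=5
(4, 6): arr[4]=14 > arr[6]=9
(4, 7): arr[4]=14 > arr[7]=5
(5, 6): arr[5]=16 > arr[6]=9
(5, 7): arr[5]=16 > arr[7]=5
(6, 7): arr[6]=9 > arr[7]=5

Total inversions: 18

The array has 18 inversion(s): (0,2), (0,6), (0,7), (1,2), (1,3), (1,4), (1,5), (1,6), (1,7), (2,7), (3,4), (3,6), (3,7), (4,6), (4,7), (5,6), (5,7), (6,7). Each pair (i,j) satisfies i < j and arr[i] > arr[j].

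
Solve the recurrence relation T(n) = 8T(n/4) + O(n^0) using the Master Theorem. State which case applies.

Master Theorem for T(n) = 8T(n/4) + O(n^0):

a = 8, b = 4, c = 0
log_b(a) = log_4(8) = 1.5000

Case 1: c = 0 < log_4(8) = 1.5000
T(n) = O(n^(log_4 8))

For T(n) = 8T(n/4) + O(n^0): log_4(8) = 1.5000. This is Case 1 of the Master Theorem (c < log_b(a), work dominated by leaves), giving O(n^(log_4 8)).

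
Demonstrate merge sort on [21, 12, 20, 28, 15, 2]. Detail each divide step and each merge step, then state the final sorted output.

Merge sort trace:

Split: [21, 12, 20, 28, 15, 2] -> [21, 12, 20] and [28, 15, 2]
  Split: [21, 12, 20] -> [21] and [12, 20]
    Split: [12, 20] -> [12] and [20]
    Merge: [12] + [20] -> [12, 20]
  Merge: [21] + [12, 20] -> [12, 20, 21]
  Split: [28, 15, 2] -> [28] and [15, 2]
    Split: [15, 2] -> [15] and [2]
    Merge: [15] + [2] -> [2, 15]
  Merge: [28] + [2, 15] -> [2, 15, 28]
Merge: [12, 20, 21] + [2, 15, 28] -> [2, 12, 15, 20, 21, 28]

Final sorted array: [2, 12, 15, 20, 21, 28]

The merge sort proceeds by recursively splitting the array and merging sorted halves.
After all merges, the sorted array is [2, 12, 15, 20, 21, 28].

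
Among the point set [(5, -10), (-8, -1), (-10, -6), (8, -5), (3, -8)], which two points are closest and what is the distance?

Computing all pairwise distances among 5 points:

d((5, -10), (-8, -1)) = 15.8114
d((5, -10), (-10, -6)) = 15.5242
d((5, -10), (8, -5)) = 5.831
d((5, -10), (3, -8)) = 2.8284 <-- minimum
d((-8, -1), (-10, -6)) = 5.3852
d((-8, -1), (8, -5)) = 16.4924
d((-8, -1), (3, -8)) = 13.0384
d((-10, -6), (8, -5)) = 18.0278
d((-10, -6), (3, -8)) = 13.1529
d((8, -5), (3, -8)) = 5.831

Closest pair: (5, -10) and (3, -8) with distance 2.8284

The closest pair is (5, -10) and (3, -8) with Euclidean distance 2.8284. For 5 points, brute-force pairwise comparison is shown above. For large n, the divide-and-conquer algorithm (sort by x, recurse on halves, check the dividing strip) achieves O(n log n).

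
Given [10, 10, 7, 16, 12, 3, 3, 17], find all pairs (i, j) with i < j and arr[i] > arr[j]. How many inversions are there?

Finding inversions in [10, 10, 7, 16, 12, 3, 3, 17]:

(0, 2): arr[0]=10 > arr[2]=7
(0, 5): arr[0]=10 > arr[5]=3
(0, 6): arr[0]=10 > arr[6]=3
(1, 2): arr[1]=10 > arr[2]=7
(1, 5): arr[1]=10 > arr[5]=3
(1, 6): arr[1]=10 > arr[6]=3
(2, 5): arr[2]=7 > arr[5]=3
(2, 6): arr[2]=7 > arr[6]=3
(3, 4): arr[3]=16 > arr[4]=12
(3, 5): arr[3]=16 > arr[5]=3
(3, 6): arr[3]=16 > arr[6]=3
(4, 5): arr[4]=12 > arr[5]=3
(4, 6): arr[4]=12 > arr[6]=3

Total inversions: 13

The array has 13 inversion(s): (0,2), (0,5), (0,6), (1,2), (1,5), (1,6), (2,5), (2,6), (3,4), (3,5), (3,6), (4,5), (4,6). Each pair (i,j) satisfies i < j and arr[i] > arr[j].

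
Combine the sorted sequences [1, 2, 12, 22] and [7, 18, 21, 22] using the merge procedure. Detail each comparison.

Merging process:

Compare 1 vs 7: take 1 from left. Merged: [1]
Compare 2 vs 7: take 2 from left. Merged: [1, 2]
Compare 12 vs 7: take 7 from right. Merged: [1, 2, 7]
Compare 12 vs 18: take 12 from left. Merged: [1, 2, 7, 12]
Compare 22 vs 18: take 18 from right. Merged: [1, 2, 7, 12, 18]
Compare 22 vs 21: take 21 from right. Merged: [1, 2, 7, 12, 18, 21]
Compare 22 vs 22: take 22 from left. Merged: [1, 2, 7, 12, 18, 21, 22]
Append remaining from right: [22]. Merged: [1, 2, 7, 12, 18, 21, 22, 22]

Final merged array: [1, 2, 7, 12, 18, 21, 22, 22]
Total comparisons: 7

The merged array is [1, 2, 7, 12, 18, 21, 22, 22], requiring 7 comparisons. The merge step runs in O(n) time where n is the total number of elements.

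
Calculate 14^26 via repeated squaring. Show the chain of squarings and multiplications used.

Computing 14^26 by squaring (build up from 14^1; each line after the first costs one multiplication):

14^1 = 14
14^2 = (14^1)^2 = 14^2 = 196
14^3 = 14 * 14^2 = 14 * 196 = 2744
14^6 = (14^3)^2 = 2744^2 = 7529536
14^12 = (14^6)^2 = 7529536^2 = 56693912375296
14^13 = 14 * 14^12 = 14 * 56693912375296 = 793714773254144
14^26 = (14^13)^2 = 793714773254144^2 = 629983141281877223603213172736

Result: 629983141281877223603213172736
Multiplications needed: 6 (6 lines after 14^1)

14^26 = 629983141281877223603213172736. Using exponentiation by squaring, this requires 6 multiplications. The key idea: if the exponent is even, square the half-power; if odd, multiply by the base once.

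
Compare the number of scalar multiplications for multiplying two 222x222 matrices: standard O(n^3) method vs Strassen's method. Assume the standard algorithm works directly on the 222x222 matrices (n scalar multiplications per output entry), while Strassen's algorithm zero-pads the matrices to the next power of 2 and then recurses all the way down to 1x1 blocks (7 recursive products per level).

Matrix multiplication for 222x222 matrices:

Strassen's algorithm requires power-of-2 dimensions. Pad 222x222 to 256x256 (next power of 2).

Standard algorithm: 222^3 = 10941048 multiplications
Strassen's algorithm: 7^(log2(256)) = 7^8 = 5764801 multiplications
Savings: 10941048 - 5764801 = 5176247 multiplications

Standard: 10941048 multiplications (222^3). Strassen: 5764801 multiplications (7^8, after padding to 256x256). Strassen reduces 8 recursive multiplications to 7 at each level.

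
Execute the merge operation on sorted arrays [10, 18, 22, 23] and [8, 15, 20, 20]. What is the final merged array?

Merging process:

Compare 10 vs 8: take 8 from right. Merged: [8]
Compare 10 vs 15: take 10 from left. Merged: [8, 10]
Compare 18 vs 15: take 15 from right. Merged: [8, 10, 15]
Compare 18 vs 20: take 18 from left. Merged: [8, 10, 15, 18]
Compare 22 vs 20: take 20 from right. Merged: [8, 10, 15, 18, 20]
Compare 22 vs 20: take 20 from right. Merged: [8, 10, 15, 18, 20, 20]
Append remaining from left: [22, 23]. Merged: [8, 10, 15, 18, 20, 20, 22, 23]

Final merged array: [8, 10, 15, 18, 20, 20, 22, 23]
Total comparisons: 6

The merged array is [8, 10, 15, 18, 20, 20, 22, 23], requiring 6 comparisons. The merge step runs in O(n) time where n is the total number of elements.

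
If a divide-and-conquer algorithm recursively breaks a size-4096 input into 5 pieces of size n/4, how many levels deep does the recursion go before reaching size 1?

For divide and conquer with division factor 4:

Problem sizes at each level:
Level 0: 4096
Level 1: 1024
Level 2: 256
Level 3: 64
Level 4: 16
Level 5: 4
Level 6: 1

The root is level 0 and the size-1 base case is level 6 (the tree spans levels 0 through 6, i.e. 7 levels counting the root), so the depth is the number of divisions: log_4(4096) = 6

The recursion tree depth is log_4(4096) = 6. At each level, the problem size is divided by 4, so it takes 6 divisions to reduce to a base case of size 1. The algorithm makes 5 recursive calls at each level.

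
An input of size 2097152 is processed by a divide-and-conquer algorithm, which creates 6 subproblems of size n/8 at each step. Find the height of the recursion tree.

For divide and conquer with division factor 8:

Problem sizes at each level:
Level 0: 2097152
Level 1: 262144
Level 2: 32768
Level 3: 4096
Level 4: 512
Level 5: 64
Level 6: 8
Level 7: 1

The root is level 0 and the size-1 base case is level 7 (the tree spans levels 0 through 7, i.e. 8 levels counting the root), so the depth is the number of divisions: log_8(2097152) = 7

The recursion tree depth is log_8(2097152) = 7. At each level, the problem size is divided by 8, so it takes 7 divisions to reduce to a base case of size 1. The algorithm makes 6 recursive calls at each level.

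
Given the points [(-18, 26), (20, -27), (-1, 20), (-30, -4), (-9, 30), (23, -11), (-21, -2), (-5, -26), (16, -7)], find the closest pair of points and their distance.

Computing all pairwise distances among 9 points:

d((-18, 26), (20, -27)) = 65.215
d((-18, 26), (-1, 20)) = 18.0278
d((-18, 26), (-30, -4)) = 32.311
d((-18, 26), (-9, 30)) = 9.8489
d((-18, 26), (23, -11)) = 55.2268
d((-18, 26), (-21, -2)) = 28.1603
d((-18, 26), (-5, -26)) = 53.6004
d((-18, 26), (16, -7)) = 47.3814
d((20, -27), (-1, 20)) = 51.4782
d((20, -27), (-30, -4)) = 55.0364
d((20, -27), (-9, 30)) = 63.9531
d((20, -27), (23, -11)) = 16.2788
d((20, -27), (-21, -2)) = 48.0208
d((20, -27), (-5, -26)) = 25.02
d((20, -27), (16, -7)) = 20.3961
d((-1, 20), (-30, -4)) = 37.6431
d((-1, 20), (-9, 30)) = 12.8062
d((-1, 20), (23, -11)) = 39.2046
d((-1, 20), (-21, -2)) = 29.7321
d((-1, 20), (-5, -26)) = 46.1736
d((-1, 20), (16, -7)) = 31.9061
d((-30, -4), (-9, 30)) = 39.9625
d((-30, -4), (23, -11)) = 53.4603
d((-30, -4), (-21, -2)) = 9.2195
d((-30, -4), (-5, -26)) = 33.3017
d((-30, -4), (16, -7)) = 46.0977
d((-9, 30), (23, -11)) = 52.0096
d((-9, 30), (-21, -2)) = 34.176
d((-9, 30), (-5, -26)) = 56.1427
d((-9, 30), (16, -7)) = 44.6542
d((23, -11), (-21, -2)) = 44.911
d((23, -11), (-5, -26)) = 31.7648
d((23, -11), (16, -7)) = 8.0623 <-- minimum
d((-21, -2), (-5, -26)) = 28.8444
d((-21, -2), (16, -7)) = 37.3363
d((-5, -26), (16, -7)) = 28.3196

Closest pair: (23, -11) and (16, -7) with distance 8.0623

The closest pair is (23, -11) and (16, -7) with Euclidean distance 8.0623. For 9 points, brute-force pairwise comparison is shown above. For large n, the divide-and-conquer algorithm (sort by x, recurse on halves, check the dividing strip) achieves O(n log n).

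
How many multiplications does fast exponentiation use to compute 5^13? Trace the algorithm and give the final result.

Computing 5^13 by squaring (build up from 5^1; each line after the first costs one multiplication):

5^1 = 5
5^2 = (5^1)^2 = 5^2 = 25
5^3 = 5 * 5^2 = 5 * 25 = 125
5^6 = (5^3)^2 = 125^2 = 15625
5^12 = (5^6)^2 = 15625^2 = 244140625
5^13 = 5 * 5^12 = 5 * 244140625 = 1220703125

Result: 1220703125
Multiplications needed: 5 (5 lines after 5^1)

5^13 = 1220703125. Using exponentiation by squaring, this requires 5 multiplications. The key idea: if the exponent is even, square the half-power; if odd, multiply by the base once.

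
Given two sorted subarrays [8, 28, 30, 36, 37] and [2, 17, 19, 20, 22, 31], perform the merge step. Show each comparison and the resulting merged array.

Merging process:

Compare 8 vs 2: take 2 from right. Merged: [2]
Compare 8 vs 17: take 8 from left. Merged: [2, 8]
Compare 28 vs 17: take 17 from right. Merged: [2, 8, 17]
Compare 28 vs 19: take 19 from right. Merged: [2, 8, 17, 19]
Compare 28 vs 20: take 20 from right. Merged: [2, 8, 17, 19, 20]
Compare 28 vs 22: take 22 from right. Merged: [2, 8, 17, 19, 20, 22]
Compare 28 vs 31: take 28 from left. Merged: [2, 8, 17, 19, 20, 22, 28]
Compare 30 vs 31: take 30 from left. Merged: [2, 8, 17, 19, 20, 22, 28, 30]
Compare 36 vs 31: take 31 from right. Merged: [2, 8, 17, 19, 20, 22, 28, 30, 31]
Append remaining from left: [36, 37]. Merged: [2, 8, 17, 19, 20, 22, 28, 30, 31, 36, 37]

Final merged array: [2, 8, 17, 19, 20, 22, 28, 30, 31, 36, 37]
Total comparisons: 9

The merged array is [2, 8, 17, 19, 20, 22, 28, 30, 31, 36, 37], requiring 9 comparisons. The merge step runs in O(n) time where n is the total number of elements.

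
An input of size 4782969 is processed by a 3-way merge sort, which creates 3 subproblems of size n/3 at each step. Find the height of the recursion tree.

For divide and conquer with division factor 3:

Problem sizes at each level:
Level 0: 4782969
Level 1: 1594323
Level 2: 531441
Level 3: 177147
Level 4: 59049
Level 5: 19683
Level 6: 6561
Level 7: 2187
Level 8: 729
Level 9: 243
Level 10: 81
Level 11: 27
Level 12: 9
Level 13: 3
Level 14: 1

The root is level 0 and the size-1 base case is level 14 (the tree spans levels 0 through 14, i.e. 15 levels counting the root), so the depth is the number of divisions: log_3(4782969) = 14

The recursion tree depth is log_3(4782969) = 14. At each level, the problem size is divided by 3, so it takes 14 divisions to reduce to a base case of size 1. The algorithm makes 3 recursive calls at each level.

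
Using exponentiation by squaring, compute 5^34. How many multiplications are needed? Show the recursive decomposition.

Computing 5^34 by squaring (build up from 5^1; each line after the first costs one multiplication):

5^1 = 5
5^2 = (5^1)^2 = 5^2 = 25
5^4 = (5^2)^2 = 25^2 = 625
5^8 = (5^4)^2 = 625^2 = 390625
5^16 = (5^8)^2 = 390625^2 = 152587890625
5^17 = 5 * 5^16 = 5 * 152587890625 = 762939453125
5^34 = (5^17)^2 = 762939453125^2 = 582076609134674072265625

Result: 582076609134674072265625
Multiplications needed: 6 (6 lines after 5^1)

5^34 = 582076609134674072265625. Using exponentiation by squaring, this requires 6 multiplications. The key idea: if the exponent is even, square the half-power; if odd, multiply by the base once.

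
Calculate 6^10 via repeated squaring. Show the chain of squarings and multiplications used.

Computing 6^10 by squaring (build up from 6^1; each line after the first costs one multiplication):

6^1 = 6
6^2 = (6^1)^2 = 6^2 = 36
6^4 = (6^2)^2 = 36^2 = 1296
6^5 = 6 * 6^4 = 6 * 1296 = 7776
6^10 = (6^5)^2 = 7776^2 = 60466176

Result: 60466176
Multiplications needed: 4 (4 lines after 6^1)

6^10 = 60466176. Using exponentiation by squaring, this requires 4 multiplications. The key idea: if the exponent is even, square the half-power; if odd, multiply by the base once.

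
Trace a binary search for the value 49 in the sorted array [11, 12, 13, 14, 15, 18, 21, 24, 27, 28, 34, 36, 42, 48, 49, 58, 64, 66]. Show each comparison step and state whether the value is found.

Binary search for 49 in [11, 12, 13, 14, 15, 18, 21, 24, 27, 28, 34, 36, 42, 48, 49, 58, 64, 66]:

lo=0, hi=17, mid=8, arr[mid]=27 -> 27 < 49, search right half
lo=9, hi=17, mid=13, arr[mid]=48 -> 48 < 49, search right half
lo=14, hi=17, mid=15, arr[mid]=58 -> 58 > 49, search left half
lo=14, hi=14, mid=14, arr[mid]=49 -> Found target at index 14!

Binary search finds 49 at index 14 after 4 comparisons. The search repeatedly halves the search space by comparing with the middle element.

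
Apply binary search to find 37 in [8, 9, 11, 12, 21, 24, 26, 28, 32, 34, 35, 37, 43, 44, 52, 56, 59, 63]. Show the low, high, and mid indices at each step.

Binary search for 37 in [8, 9, 11, 12, 21, 24, 26, 28, 32, 34, 35, 37, 43, 44, 52, 56, 59, 63]:

lo=0, hi=17, mid=8, arr[mid]=32 -> 32 < 37, search right half
lo=9, hi=17, mid=13, arr[mid]=44 -> 44 > 37, search left half
lo=9, hi=12, mid=10, arr[mid]=35 -> 35 < 37, search right half
lo=11, hi=12, mid=11, arr[mid]=37 -> Found target at index 11!

Binary search finds 37 at index 11 after 4 comparisons. The search repeatedly halves the search space by comparing with the middle element.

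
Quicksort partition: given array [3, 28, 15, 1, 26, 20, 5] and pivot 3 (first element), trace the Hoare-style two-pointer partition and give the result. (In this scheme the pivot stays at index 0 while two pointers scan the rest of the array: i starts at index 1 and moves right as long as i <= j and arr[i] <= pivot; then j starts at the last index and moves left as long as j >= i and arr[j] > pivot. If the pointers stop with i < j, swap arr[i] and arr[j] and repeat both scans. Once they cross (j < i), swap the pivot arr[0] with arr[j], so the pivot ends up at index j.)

Hoare-style two-pointer partition with pivot = 3:

Initial array: [3, 28, 15, 1, 26, 20, 5]

Pointers start at i = 1, j = 6.
i stops at index 1 (arr[1]=28 > 3), j stops at index 3 (arr[3]=1 <= 3): swap arr[1] and arr[3], array becomes [3, 1, 15, 28, 26, 20, 5]
i ends at 2, j ends at 1: the pointers have crossed (j < i), so scanning stops.

Swap pivot arr[0] with arr[1] to place pivot at position 1: [1, 3, 15, 28, 26, 20, 5]
Pivot position: 1

After partitioning with pivot 3, the array becomes [1, 3, 15, 28, 26, 20, 5]. The pivot is placed at index 1. All elements to the left of the pivot are <= 3, and all elements to the right are > 3.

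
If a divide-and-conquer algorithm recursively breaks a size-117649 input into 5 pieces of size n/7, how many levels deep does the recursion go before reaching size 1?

For divide and conquer with division factor 7:

Problem sizes at each level:
Level 0: 117649
Level 1: 16807
Level 2: 2401
Level 3: 343
Level 4: 49
Level 5: 7
Level 6: 1

The root is level 0 and the size-1 base case is level 6 (the tree spans levels 0 through 6, i.e. 7 levels counting the root), so the depth is the number of divisions: log_7(117649) = 6

The recursion tree depth is log_7(117649) = 6. At each level, the problem size is divided by 7, so it takes 6 divisions to reduce to a base case of size 1. The algorithm makes 5 recursive calls at each level.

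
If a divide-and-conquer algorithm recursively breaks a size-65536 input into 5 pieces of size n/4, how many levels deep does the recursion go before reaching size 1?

For divide and conquer with division factor 4:

Problem sizes at each level:
Level 0: 65536
Level 1: 16384
Level 2: 4096
Level 3: 1024
Level 4: 256
Level 5: 64
Level 6: 16
Level 7: 4
Level 8: 1

The root is level 0 and the size-1 base case is level 8 (the tree spans levels 0 through 8, i.e. 9 levels counting the root), so the depth is the number of divisions: log_4(65536) = 8

The recursion tree depth is log_4(65536) = 8. At each level, the problem size is divided by 4, so it takes 8 divisions to reduce to a base case of size 1. The algorithm makes 5 recursive calls at each level.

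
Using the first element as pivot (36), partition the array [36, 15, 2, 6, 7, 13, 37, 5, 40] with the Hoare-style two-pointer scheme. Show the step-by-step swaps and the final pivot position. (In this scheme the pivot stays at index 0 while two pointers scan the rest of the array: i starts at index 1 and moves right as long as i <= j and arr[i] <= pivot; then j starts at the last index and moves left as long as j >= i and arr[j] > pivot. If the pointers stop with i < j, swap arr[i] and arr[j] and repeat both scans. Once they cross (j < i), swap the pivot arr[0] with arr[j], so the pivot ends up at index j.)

Hoare-style two-pointer partition with pivot = 36:

Initial array: [36, 15, 2, 6, 7, 13, 37, 5, 40]

Pointers start at i = 1, j = 8.
i stops at index 6 (arr[6]=37 > 36), j stops at index 7 (arr[7]=5 <= 36): swap arr[6] and arr[7], array becomes [36, 15, 2, 6, 7, 13, 5, 37, 40]
i ends at 7, j ends at 6: the pointers have crossed (j < i), so scanning stops.

Swap pivot arr[0] with arr[6] to place pivot at position 6: [5, 15, 2, 6, 7, 13, 36, 37, 40]
Pivot position: 6

After partitioning with pivot 36, the array becomes [5, 15, 2, 6, 7, 13, 36, 37, 40]. The pivot is placed at index 6. All elements to the left of the pivot are <= 36, and all elements to the right are > 36.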